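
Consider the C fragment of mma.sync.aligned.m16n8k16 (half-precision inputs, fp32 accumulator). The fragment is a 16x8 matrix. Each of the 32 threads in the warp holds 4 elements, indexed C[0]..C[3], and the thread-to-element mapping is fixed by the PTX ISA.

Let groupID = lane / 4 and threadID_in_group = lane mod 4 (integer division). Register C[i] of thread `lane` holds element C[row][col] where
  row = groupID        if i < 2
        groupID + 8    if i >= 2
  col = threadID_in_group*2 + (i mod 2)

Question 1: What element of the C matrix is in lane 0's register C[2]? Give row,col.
L=0->gid=0>>2=0, tid=0&3=0
[2]->row 0+8=8  col 0·2+0=0

8,0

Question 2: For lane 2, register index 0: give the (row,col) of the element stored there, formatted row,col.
lane 2: G=0 (2/4), T=2 (2%4)
i=0: r=0+0=0, c=2*2+0=4

0,4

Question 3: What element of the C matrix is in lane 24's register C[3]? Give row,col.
lane 24: gid=6 (24/4), tid=0 (24%4)
i=3: r=6+8=14, c=0*2+1=1

14,1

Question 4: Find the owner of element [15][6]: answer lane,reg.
r=15->g=7,rb=1  c=6->t=3,b0=0
L=7*4+3=31  i=1*2+0=2

31,2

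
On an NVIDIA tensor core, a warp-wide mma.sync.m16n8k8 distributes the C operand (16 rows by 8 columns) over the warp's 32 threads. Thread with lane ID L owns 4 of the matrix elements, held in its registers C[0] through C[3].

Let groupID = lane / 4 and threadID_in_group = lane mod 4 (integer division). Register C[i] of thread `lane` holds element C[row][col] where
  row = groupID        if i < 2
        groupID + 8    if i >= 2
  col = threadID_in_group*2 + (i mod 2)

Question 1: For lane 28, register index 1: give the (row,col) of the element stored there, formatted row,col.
7,1

lane 28⇒28/4=7, 28 mod 4=0
i=1  r:7+0⇒7  c:2·0+1⇒1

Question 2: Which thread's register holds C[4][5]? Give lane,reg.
18,1

r=4→G=4,rhi=0  c=5→T=2,p=1
L=4*4+2=18  i=0*2+1=1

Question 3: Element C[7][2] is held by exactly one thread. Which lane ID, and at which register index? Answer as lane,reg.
29,0

r=7⇒gr=7,Rb=0  c=2⇒th=1,odd=0
L=7*4+1=29  i=0*2+0=0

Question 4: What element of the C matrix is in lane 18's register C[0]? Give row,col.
lane 18: G=4 (18/4), T=2 (18%4)
i=0: r=4+0=4, c=2*2+0=4

4,4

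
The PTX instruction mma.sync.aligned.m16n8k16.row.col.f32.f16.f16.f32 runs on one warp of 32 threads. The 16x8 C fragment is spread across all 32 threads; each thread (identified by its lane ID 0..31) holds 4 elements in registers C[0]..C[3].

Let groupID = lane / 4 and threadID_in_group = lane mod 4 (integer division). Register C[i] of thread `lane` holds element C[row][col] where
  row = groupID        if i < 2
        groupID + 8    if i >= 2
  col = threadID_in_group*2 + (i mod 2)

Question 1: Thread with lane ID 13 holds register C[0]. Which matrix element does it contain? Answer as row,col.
L=13->g=13>>2=3, t=13&3=1
[0]->row 3+0=3  col 1·2+0=2

3,2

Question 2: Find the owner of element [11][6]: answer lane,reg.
r=11⇒gr=3,Rb=1  c=6⇒th=3,odd=0
L=3*4+3=15  i=1*2+0=2

15,2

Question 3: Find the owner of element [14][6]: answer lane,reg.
27,2

r=14⇒gr=6,Rb=1  c=6⇒th=3,odd=0
L=6*4+3=27  i=1*2+0=2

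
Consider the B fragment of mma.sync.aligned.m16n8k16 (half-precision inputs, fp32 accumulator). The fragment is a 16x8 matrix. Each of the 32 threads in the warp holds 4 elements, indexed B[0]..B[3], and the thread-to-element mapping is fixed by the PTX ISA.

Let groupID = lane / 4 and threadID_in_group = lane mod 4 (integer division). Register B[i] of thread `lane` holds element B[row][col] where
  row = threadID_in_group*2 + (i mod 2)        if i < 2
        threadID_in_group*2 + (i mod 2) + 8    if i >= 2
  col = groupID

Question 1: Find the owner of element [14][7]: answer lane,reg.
31,2

c:7=>grp=7  r:14=>rB=1,tig=3,lo=0
L=7*4+3=31  i=1*2+0=2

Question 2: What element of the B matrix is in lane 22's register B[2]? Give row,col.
12,5

lane 22: gr=5 (22/4), th=2 (22%4)
i=2: r=2*2+0+8=12, c=gr=5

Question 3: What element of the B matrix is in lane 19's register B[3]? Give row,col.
lane 19->19/4=4, 19 mod 4=3
i=3  r:2·3+1+8->15  c:4

15,4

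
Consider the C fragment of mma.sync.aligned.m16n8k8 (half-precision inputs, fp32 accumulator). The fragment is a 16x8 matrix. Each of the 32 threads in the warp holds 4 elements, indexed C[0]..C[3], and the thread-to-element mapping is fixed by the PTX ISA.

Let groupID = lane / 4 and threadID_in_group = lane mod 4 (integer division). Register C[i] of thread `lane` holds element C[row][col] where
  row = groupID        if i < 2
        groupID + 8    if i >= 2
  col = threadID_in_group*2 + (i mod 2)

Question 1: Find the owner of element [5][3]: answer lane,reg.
r: 5->gid=5,r8=0  c: 3->tid=1,i&1=1
L=5*4+1=21  i=0*2+1=1

21,1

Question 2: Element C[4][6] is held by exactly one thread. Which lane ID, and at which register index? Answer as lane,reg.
19,0

r=4⇒gr=4,Rb=0  c=6⇒th=3,odd=0
L=4*4+3=19  i=0*2+0=0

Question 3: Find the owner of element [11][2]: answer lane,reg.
13,2

r=11⇒gr=3,Rb=1  c=2⇒th=1,odd=0
L=3*4+1=13  i=1*2+0=2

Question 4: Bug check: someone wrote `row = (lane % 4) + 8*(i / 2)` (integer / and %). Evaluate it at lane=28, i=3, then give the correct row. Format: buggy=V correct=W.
`(lane % 4) + 8*(i / 2)`[28,3]→8
L=28→G=28>>2=7, T=28&3=0
[3]→row 7+8=15  col 0·2+1=1
row: 8 vs 15

buggy=8 correct=15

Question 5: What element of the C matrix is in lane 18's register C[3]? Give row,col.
L=18->gid=18>>2=4, tid=18&3=2
[3]->row 4+8=12  col 2·2+1=5

12,5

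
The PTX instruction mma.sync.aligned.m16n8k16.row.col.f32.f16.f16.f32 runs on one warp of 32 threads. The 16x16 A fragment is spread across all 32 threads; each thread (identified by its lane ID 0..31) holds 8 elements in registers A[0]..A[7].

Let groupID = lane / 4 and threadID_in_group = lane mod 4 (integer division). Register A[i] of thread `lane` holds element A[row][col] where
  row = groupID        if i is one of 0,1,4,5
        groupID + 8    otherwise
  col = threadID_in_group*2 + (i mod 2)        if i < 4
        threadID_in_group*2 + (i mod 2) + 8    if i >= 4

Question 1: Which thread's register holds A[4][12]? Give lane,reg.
r=4->g=4,rb=0  c=12->cb=1,t=2,b0=0
L=4*4+2=18  i=1*4+0*2+0=4

18,4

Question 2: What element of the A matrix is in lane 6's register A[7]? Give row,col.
L=6⇒gr=6>>2=1, th=6&3=2
[7]⇒row 1+8=9  col 2·2+1+8=13

9,13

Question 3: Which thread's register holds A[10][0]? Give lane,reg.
r:10=>grp=2,rB=1  c:0=>cB=0,tig=0,lo=0
L=2*4+0=8  i=0*4+1*2+0=2

8,2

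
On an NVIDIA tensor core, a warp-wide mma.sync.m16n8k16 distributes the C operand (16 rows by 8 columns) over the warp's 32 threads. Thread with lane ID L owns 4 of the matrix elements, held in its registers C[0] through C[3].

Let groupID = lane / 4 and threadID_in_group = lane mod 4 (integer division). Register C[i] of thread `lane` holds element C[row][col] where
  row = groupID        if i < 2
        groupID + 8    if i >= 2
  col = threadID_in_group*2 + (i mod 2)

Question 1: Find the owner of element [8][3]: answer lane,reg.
r=8→G=0,rhi=1  c=3→T=1,p=1
L=0*4+1=1  i=1*2+1=3

1,3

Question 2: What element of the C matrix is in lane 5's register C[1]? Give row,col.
1,3

5: grp=1,tig=1
[1] (1+0,1*2+1) = (1,3)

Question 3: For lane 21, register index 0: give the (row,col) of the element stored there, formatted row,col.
L=21->gid=21>>2=5, tid=21&3=1
[0]->row 5+0=5  col 1·2+0=2

5,2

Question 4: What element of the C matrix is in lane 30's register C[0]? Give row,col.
lane 30→30/4=7, 30 mod 4=2
i=0  r:7+0→7  c:2·2+0→4

7,4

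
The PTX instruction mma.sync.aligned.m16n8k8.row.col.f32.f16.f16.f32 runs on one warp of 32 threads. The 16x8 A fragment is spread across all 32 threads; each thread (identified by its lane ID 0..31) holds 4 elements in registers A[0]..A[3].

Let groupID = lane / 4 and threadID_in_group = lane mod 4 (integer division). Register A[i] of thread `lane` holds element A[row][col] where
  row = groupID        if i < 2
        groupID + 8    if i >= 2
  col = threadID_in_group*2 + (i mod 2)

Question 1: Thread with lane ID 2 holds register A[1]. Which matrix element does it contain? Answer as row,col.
0,5

L=2->g=2>>2=0, t=2&3=2
[1]->row 0+0=0  col 2·2+1=5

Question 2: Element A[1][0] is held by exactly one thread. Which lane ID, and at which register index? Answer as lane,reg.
4,0

r:1=>grp=1,rB=0  c:0=>tig=0,lo=0
L=1*4+0=4  i=0*2+0=0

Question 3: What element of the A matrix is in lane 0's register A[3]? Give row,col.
8,1

L=0⇒gr=0>>2=0, th=0&3=0
[3]⇒row 0+8=8  col 0·2+1=1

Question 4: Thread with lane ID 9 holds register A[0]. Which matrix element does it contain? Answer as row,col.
L=9=>grp=9>>2=2, tig=9&3=1
[0]=>row 2+0=2  col 1·2+0=2

2,2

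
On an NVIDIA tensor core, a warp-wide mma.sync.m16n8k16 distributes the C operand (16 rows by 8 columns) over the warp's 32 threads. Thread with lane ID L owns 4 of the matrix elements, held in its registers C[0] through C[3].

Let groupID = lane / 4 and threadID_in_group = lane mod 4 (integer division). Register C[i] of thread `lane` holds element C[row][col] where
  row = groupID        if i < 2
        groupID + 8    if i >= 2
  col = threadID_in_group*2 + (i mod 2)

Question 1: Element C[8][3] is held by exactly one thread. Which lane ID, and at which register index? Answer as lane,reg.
r=8⇒gr=0,Rb=1  c=3⇒th=1,odd=1
L=0*4+1=1  i=1*2+1=3

1,3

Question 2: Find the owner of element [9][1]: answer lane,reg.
r: 9->gid=1,r8=1  c: 1->tid=0,i&1=1
L=1*4+0=4  i=1*2+1=3

4,3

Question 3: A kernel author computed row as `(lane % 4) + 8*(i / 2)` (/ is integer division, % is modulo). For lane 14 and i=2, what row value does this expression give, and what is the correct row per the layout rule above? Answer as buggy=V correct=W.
`(lane % 4) + 8*(i / 2)`[14,2]⇒10
14: gr=3,th=2
[2] (3+8,2*2+0) = (11,4)
row: 10 vs 11

buggy=10 correct=11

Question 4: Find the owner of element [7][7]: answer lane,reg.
31,1

r:7=>grp=7,rB=0  c:7=>tig=3,lo=1
L=7*4+3=31  i=0*2+1=1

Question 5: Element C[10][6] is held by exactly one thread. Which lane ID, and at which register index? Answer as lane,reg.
r: 10->gid=2,r8=1  c: 6->tid=3,i&1=0
L=2*4+3=11  i=1*2+0=2

11,2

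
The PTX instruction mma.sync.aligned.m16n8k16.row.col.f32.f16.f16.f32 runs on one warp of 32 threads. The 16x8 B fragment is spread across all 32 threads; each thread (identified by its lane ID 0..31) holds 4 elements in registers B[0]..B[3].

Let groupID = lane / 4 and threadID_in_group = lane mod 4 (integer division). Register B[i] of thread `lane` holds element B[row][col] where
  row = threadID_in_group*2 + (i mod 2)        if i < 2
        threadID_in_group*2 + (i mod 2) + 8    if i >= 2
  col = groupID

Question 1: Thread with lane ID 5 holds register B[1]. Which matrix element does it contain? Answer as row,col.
lane 5: grp=1 (5/4), tig=1 (5%4)
i=1: r=1*2+1+0=3, c=grp=1

3,1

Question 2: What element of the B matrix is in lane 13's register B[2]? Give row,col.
10,3

13: G=3,T=1
[2] (1*2+0+8,3) = (10,3)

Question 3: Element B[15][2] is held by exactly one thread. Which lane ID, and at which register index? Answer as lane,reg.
c=2->g=2  r=15->rb=1,t=3,b0=1
L=2*4+3=11  i=1*2+1=3

11,3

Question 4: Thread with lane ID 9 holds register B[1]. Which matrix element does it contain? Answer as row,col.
3,2

L=9⇒gr=9>>2=2, th=9&3=1
[1]⇒row 1·2+1+0=3  col gr=2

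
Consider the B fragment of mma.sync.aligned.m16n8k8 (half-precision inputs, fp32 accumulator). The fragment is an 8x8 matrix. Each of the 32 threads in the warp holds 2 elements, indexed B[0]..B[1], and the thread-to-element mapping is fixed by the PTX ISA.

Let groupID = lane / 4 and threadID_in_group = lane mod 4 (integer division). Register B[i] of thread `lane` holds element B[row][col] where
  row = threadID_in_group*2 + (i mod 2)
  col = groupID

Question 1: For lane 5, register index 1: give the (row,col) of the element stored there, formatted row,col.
L=5->gid=5>>2=1, tid=5&3=1
[1]->row 1·2+1=3  col gid=1

3,1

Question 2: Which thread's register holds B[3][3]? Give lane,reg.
c:3=>grp=3  r:3=>tig=1,lo=1
L=3*4+1=13  i=1=1

13,1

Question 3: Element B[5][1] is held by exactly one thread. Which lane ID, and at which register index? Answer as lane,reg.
6,1

c: 1->gid=1  r: 5->tid=2,i&1=1
L=1*4+2=6  i=1=1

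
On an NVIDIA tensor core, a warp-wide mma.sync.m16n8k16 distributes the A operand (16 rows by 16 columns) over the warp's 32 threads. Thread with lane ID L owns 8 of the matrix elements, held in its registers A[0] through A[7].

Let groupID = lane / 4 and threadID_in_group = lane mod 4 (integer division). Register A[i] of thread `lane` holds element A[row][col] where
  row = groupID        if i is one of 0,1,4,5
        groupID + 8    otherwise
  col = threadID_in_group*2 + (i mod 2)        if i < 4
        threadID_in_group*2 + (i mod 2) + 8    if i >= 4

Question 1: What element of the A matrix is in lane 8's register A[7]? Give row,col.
10,9

lane 8=>8/4=2, 8 mod 4=0
i=7  r:2+8=>10  c:2·0+1+8=>9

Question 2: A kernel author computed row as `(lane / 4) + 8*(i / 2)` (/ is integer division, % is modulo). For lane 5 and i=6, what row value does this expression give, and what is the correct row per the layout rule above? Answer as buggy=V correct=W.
`(lane / 4) + 8*(i / 2)`[5,6]->25
L=5->gid=5>>2=1, tid=5&3=1
[6]->row 1+8=9  col 1·2+0+8=10
row: 25 vs 9

buggy=25 correct=9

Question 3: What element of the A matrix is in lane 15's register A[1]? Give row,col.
lane 15->15/4=3, 15 mod 4=3
i=1  r:3+0->3  c:2·3+1+0->7

3,7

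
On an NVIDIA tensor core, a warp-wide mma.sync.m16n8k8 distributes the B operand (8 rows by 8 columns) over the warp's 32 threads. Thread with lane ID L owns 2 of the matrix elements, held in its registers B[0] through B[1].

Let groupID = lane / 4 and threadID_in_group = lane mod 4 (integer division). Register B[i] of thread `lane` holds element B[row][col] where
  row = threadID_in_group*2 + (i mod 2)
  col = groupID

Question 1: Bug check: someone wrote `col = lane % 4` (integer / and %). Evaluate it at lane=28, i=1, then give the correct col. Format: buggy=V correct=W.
buggy=0 correct=7

`lane % 4`[28,1]=>0
L=28=>grp=28>>2=7, tig=28&3=0
[1]=>row 0·2+1=1  col grp=7
col: 0 vs 7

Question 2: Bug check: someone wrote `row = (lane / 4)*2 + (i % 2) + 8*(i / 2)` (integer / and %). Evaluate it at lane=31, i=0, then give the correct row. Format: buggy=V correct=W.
buggy=14 correct=6

`(lane / 4)*2 + (i % 2) + 8*(i / 2)`[31,0]=>14
lane 31: grp=7 (31/4), tig=3 (31%4)
i=0: r=3*2+0=6, c=grp=7
row: 14 vs 6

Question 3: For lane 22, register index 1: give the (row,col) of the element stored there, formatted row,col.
lane 22: g=5 (22/4), t=2 (22%4)
i=1: r=2*2+1=5, c=g=5

5,5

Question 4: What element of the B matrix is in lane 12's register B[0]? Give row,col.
lane 12=>12/4=3, 12 mod 4=0
i=0  r:2·0+0=>0  c:3

0,3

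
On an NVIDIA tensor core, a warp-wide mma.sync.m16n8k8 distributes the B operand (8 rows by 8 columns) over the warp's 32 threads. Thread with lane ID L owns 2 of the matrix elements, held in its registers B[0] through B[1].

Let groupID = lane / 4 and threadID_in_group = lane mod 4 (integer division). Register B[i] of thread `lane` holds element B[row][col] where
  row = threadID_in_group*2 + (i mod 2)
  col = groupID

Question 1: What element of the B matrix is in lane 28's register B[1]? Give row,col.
1,7

lane 28: g=7 (28/4), t=0 (28%4)
i=1: r=0*2+1=1, c=g=7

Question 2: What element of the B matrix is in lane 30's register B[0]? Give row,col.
lane 30->30/4=7, 30 mod 4=2
i=0  r:2·2+0->4  c:7

4,7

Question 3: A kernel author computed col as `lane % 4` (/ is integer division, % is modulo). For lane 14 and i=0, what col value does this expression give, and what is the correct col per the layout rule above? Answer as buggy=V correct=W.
`lane % 4`[14,0]->2
lane 14->14/4=3, 14 mod 4=2
i=0  r:2·2+0->4  c:3
col: 2 vs 3

buggy=2 correct=3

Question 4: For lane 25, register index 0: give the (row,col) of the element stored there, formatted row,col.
25: gid=6,tid=1
[0] (1*2+0,6) = (2,6)

2,6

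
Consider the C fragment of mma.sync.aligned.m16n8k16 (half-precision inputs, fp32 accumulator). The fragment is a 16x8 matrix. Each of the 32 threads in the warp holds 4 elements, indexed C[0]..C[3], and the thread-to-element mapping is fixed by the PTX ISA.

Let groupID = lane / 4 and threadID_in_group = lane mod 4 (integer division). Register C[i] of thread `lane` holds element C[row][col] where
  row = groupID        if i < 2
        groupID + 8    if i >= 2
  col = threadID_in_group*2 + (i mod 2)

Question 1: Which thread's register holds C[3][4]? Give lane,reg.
r: 3->gid=3,r8=0  c: 4->tid=2,i&1=0
L=3*4+2=14  i=0*2+0=0

14,0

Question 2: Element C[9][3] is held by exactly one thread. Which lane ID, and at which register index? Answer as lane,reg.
5,3

r=9⇒gr=1,Rb=1  c=3⇒th=1,odd=1
L=1*4+1=5  i=1*2+1=3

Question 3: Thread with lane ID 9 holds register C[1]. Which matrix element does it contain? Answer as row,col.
2,3

9: g=2,t=1
[1] (2+0,1*2+1) = (2,3)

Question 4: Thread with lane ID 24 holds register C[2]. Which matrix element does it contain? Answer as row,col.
14,0

24: grp=6,tig=0
[2] (6+8,0*2+0) = (14,0)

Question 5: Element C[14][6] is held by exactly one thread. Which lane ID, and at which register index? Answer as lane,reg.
r=14⇒gr=6,Rb=1  c=6⇒th=3,odd=0
L=6*4+3=27  i=1*2+0=2

27,2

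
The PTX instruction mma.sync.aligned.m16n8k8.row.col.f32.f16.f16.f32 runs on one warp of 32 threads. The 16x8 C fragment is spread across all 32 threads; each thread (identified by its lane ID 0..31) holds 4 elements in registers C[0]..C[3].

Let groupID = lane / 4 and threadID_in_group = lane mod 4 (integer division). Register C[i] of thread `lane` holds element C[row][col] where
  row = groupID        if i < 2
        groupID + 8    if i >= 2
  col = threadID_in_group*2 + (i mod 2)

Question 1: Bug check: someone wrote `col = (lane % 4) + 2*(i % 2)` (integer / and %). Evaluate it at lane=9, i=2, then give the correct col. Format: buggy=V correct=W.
`(lane % 4) + 2*(i % 2)`[9,2]⇒1
9: gr=2,th=1
[2] (2+8,1*2+0) = (10,2)
col: 1 vs 2

buggy=1 correct=2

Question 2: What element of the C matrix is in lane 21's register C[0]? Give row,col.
5,2

lane 21→21/4=5, 21 mod 4=1
i=0  r:5+0→5  c:2·1+0→2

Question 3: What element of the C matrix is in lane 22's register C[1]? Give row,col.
5,5

lane 22->22/4=5, 22 mod 4=2
i=1  r:5+0->5  c:2·2+1->5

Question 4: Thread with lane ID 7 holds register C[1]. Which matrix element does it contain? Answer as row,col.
L=7->gid=7>>2=1, tid=7&3=3
[1]->row 1+0=1  col 3·2+1=7

1,7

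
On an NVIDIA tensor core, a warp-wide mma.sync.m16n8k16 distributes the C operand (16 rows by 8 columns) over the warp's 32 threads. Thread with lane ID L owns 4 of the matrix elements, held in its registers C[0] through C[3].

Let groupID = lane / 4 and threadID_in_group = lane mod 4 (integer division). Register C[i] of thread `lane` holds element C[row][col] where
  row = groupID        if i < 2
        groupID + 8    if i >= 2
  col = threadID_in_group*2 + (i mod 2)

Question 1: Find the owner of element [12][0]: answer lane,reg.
16,2

r:12=>grp=4,rB=1  c:0=>tig=0,lo=0
L=4*4+0=16  i=1*2+0=2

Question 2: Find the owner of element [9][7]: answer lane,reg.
r=9->g=1,rb=1  c=7->t=3,b0=1
L=1*4+3=7  i=1*2+1=3

7,3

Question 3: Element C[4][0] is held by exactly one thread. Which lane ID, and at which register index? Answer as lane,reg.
16,0

r:4=>grp=4,rB=0  c:0=>tig=0,lo=0
L=4*4+0=16  i=0*2+0=0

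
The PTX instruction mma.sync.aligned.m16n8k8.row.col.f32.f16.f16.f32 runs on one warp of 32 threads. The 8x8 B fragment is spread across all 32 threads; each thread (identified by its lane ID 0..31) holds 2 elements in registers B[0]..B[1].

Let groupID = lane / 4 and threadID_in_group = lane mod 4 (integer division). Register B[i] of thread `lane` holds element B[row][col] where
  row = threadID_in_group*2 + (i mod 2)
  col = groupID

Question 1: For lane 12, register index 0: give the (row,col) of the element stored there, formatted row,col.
L=12=>grp=12>>2=3, tig=12&3=0
[0]=>row 0·2+0=0  col grp=3

0,3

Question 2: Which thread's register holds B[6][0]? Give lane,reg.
3,0

c:0=>grp=0  r:6=>tig=3,lo=0
L=0*4+3=3  i=0=0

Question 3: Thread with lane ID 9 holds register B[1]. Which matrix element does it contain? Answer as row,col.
3,2

lane 9->9/4=2, 9 mod 4=1
i=1  r:2·1+1->3  c:2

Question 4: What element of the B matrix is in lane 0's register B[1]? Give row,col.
lane 0=>0/4=0, 0 mod 4=0
i=1  r:2·0+1=>1  c:0

1,0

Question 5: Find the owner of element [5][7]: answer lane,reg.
c=7⇒gr=7  r=5⇒th=2,odd=1
L=7*4+2=30  i=1=1

30,1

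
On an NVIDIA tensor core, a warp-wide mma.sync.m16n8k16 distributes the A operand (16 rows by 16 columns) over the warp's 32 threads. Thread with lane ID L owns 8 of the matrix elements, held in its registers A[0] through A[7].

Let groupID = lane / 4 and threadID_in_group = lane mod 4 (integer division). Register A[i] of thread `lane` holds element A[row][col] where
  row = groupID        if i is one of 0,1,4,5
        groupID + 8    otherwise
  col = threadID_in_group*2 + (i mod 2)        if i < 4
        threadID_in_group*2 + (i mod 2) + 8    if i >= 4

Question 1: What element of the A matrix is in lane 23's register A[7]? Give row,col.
lane 23: G=5 (23/4), T=3 (23%4)
i=7: r=5+8=13, c=3*2+1+8=15

13,15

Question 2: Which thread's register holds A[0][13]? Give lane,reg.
2,5

r: 0->gid=0,r8=0  c: 13->c8=1,tid=2,i&1=1
L=0*4+2=2  i=1*4+0*2+1=5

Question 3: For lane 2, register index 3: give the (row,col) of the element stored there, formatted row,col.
L=2=>grp=2>>2=0, tig=2&3=2
[3]=>row 0+8=8  col 2·2+1+0=5

8,5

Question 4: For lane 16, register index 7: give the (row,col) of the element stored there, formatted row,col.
L=16→G=16>>2=4, T=16&3=0
[7]→row 4+8=12  col 0·2+1+8=9

12,9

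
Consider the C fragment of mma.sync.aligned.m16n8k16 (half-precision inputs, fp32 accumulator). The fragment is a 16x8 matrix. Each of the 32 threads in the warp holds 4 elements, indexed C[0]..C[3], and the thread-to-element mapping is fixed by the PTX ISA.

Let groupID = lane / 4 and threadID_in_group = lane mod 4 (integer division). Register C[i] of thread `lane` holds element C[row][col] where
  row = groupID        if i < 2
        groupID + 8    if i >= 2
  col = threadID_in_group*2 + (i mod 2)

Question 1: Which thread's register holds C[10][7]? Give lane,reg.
11,3

r: 10->gid=2,r8=1  c: 7->tid=3,i&1=1
L=2*4+3=11  i=1*2+1=3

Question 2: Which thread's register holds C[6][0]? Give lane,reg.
r: 6->gid=6,r8=0  c: 0->tid=0,i&1=0
L=6*4+0=24  i=0*2+0=0

24,0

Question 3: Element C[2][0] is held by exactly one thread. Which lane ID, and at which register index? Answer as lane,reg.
8,0

r=2->g=2,rb=0  c=0->t=0,b0=0
L=2*4+0=8  i=0*2+0=0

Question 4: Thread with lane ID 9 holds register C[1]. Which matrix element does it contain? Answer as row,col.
lane 9⇒9/4=2, 9 mod 4=1
i=1  r:2+0⇒2  c:2·1+1⇒3

2,3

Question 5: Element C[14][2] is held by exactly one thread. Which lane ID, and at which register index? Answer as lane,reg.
25,2

r: 14->gid=6,r8=1  c: 2->tid=1,i&1=0
L=6*4+1=25  i=1*2+0=2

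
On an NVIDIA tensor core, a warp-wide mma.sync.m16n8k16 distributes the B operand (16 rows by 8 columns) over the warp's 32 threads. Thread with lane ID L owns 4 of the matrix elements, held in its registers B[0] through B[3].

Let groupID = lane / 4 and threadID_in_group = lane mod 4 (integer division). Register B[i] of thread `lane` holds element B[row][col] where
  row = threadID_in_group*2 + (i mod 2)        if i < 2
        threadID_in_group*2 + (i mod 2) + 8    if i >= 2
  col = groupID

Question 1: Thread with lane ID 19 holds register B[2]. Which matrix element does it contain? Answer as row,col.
lane 19->19/4=4, 19 mod 4=3
i=2  r:2·3+0+8->14  c:4

14,4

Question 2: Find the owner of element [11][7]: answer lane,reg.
c:7=>grp=7  r:11=>rB=1,tig=1,lo=1
L=7*4+1=29  i=1*2+1=3

29,3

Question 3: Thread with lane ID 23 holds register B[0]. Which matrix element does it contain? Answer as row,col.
lane 23: G=5 (23/4), T=3 (23%4)
i=0: r=3*2+0+0=6, c=G=5

6,5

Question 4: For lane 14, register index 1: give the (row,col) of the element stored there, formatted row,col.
5,3

lane 14: G=3 (14/4), T=2 (14%4)
i=1: r=2*2+1+0=5, c=G=3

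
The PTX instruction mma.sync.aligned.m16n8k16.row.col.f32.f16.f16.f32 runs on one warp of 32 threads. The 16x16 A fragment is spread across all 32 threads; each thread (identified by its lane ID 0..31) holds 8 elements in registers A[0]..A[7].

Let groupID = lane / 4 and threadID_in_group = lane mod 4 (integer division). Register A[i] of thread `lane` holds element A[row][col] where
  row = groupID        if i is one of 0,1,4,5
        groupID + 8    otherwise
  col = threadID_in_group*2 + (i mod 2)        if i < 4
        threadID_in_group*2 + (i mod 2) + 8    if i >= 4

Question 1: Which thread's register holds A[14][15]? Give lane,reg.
27,7

r=14→G=6,rhi=1  c=15→chi=1,T=3,p=1
L=6*4+3=27  i=1*4+1*2+1=7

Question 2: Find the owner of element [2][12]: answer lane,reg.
10,4

r:2=>grp=2,rB=0  c:12=>cB=1,tig=2,lo=0
L=2*4+2=10  i=1*4+0*2+0=4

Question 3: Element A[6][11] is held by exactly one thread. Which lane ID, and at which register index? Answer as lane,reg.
r=6->g=6,rb=0  c=11->cb=1,t=1,b0=1
L=6*4+1=25  i=1*4+0*2+1=5

25,5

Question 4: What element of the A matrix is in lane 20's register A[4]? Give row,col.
20: gr=5,th=0
[4] (5+0,0*2+0+8) = (5,8)

5,8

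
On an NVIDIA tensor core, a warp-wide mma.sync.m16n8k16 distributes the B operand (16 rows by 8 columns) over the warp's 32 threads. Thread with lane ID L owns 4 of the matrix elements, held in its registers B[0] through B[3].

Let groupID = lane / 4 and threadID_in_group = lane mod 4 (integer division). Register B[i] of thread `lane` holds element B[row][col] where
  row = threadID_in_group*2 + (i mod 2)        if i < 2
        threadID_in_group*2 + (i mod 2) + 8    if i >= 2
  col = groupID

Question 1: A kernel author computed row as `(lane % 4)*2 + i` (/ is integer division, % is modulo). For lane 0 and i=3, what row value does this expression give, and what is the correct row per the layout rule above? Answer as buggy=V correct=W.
buggy=3 correct=9

`(lane % 4)*2 + i`[0,3]=>3
0: grp=0,tig=0
[3] (0*2+1+8,0) = (9,0)
row: 3 vs 9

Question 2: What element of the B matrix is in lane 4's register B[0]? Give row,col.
0,1

lane 4⇒4/4=1, 4 mod 4=0
i=0  r:2·0+0+0⇒0  c:1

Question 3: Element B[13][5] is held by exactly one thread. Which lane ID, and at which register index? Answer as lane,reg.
22,3

c=5⇒gr=5  r=13⇒Rb=1,th=2,odd=1
L=5*4+2=22  i=1*2+1=3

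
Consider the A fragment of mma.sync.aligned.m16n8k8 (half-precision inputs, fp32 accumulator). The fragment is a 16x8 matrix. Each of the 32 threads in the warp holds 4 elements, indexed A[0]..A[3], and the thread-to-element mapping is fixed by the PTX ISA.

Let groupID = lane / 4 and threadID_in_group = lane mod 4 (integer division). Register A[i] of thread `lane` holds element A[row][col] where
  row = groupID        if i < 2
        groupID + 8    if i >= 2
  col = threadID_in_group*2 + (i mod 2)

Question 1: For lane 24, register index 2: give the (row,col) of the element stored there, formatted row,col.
24: grp=6,tig=0
[2] (6+8,0*2+0) = (14,0)

14,0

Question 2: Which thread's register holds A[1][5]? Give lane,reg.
6,1

r=1⇒gr=1,Rb=0  c=5⇒th=2,odd=1
L=1*4+2=6  i=0*2+1=1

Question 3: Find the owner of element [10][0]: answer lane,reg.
8,2

r: 10->gid=2,r8=1  c: 0->tid=0,i&1=0
L=2*4+0=8  i=1*2+0=2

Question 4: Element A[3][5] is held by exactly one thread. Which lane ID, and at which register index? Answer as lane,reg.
14,1

r: 3->gid=3,r8=0  c: 5->tid=2,i&1=1
L=3*4+2=14  i=0*2+1=1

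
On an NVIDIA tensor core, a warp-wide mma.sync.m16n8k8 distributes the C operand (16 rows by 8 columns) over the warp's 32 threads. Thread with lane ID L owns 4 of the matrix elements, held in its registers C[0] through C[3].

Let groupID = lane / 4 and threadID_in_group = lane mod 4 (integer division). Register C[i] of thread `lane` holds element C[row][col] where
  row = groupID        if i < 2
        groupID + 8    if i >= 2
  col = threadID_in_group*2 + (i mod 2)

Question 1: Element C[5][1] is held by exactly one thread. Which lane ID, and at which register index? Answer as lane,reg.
20,1

r=5->g=5,rb=0  c=1->t=0,b0=1
L=5*4+0=20  i=0*2+1=1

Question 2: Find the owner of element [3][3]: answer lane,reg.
13,1

r=3->g=3,rb=0  c=3->t=1,b0=1
L=3*4+1=13  i=0*2+1=1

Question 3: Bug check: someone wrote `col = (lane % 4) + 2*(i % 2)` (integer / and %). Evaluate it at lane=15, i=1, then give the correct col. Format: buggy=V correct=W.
`(lane % 4) + 2*(i % 2)`[15,1]→5
L=15→G=15>>2=3, T=15&3=3
[1]→row 3+0=3  col 3·2+1=7
col: 5 vs 7

buggy=5 correct=7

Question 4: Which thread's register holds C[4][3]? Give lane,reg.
17,1

r=4→G=4,rhi=0  c=3→T=1,p=1
L=4*4+1=17  i=0*2+1=1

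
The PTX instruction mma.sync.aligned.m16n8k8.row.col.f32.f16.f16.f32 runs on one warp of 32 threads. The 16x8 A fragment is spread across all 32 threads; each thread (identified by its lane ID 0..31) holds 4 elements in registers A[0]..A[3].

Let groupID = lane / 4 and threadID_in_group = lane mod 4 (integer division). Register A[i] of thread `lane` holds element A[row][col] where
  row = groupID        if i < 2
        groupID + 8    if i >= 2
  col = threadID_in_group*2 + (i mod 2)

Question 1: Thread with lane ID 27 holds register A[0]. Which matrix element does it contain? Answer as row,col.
6,6

lane 27->27/4=6, 27 mod 4=3
i=0  r:6+0->6  c:2·3+0->6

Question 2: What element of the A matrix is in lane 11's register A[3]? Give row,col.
11: gr=2,th=3
[3] (2+8,3*2+1) = (10,7)

10,7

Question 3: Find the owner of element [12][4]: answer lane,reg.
r:12=>grp=4,rB=1  c:4=>tig=2,lo=0
L=4*4+2=18  i=1*2+0=2

18,2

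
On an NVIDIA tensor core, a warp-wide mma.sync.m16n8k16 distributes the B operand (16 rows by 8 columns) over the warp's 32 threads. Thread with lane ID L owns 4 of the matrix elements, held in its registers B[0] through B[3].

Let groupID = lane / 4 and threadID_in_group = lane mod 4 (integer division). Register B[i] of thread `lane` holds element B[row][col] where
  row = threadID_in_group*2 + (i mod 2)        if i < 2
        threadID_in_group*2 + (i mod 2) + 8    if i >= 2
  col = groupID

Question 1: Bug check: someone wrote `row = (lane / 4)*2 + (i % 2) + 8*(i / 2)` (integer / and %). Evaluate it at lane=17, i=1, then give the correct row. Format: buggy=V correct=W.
buggy=9 correct=3

`(lane / 4)*2 + (i % 2) + 8*(i / 2)`[17,1]⇒9
lane 17: gr=4 (17/4), th=1 (17%4)
i=1: r=1*2+1+0=3, c=gr=4
row: 9 vs 3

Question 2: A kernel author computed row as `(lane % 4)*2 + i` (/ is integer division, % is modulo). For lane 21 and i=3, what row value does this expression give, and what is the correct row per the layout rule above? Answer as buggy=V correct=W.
`(lane % 4)*2 + i`[21,3]→5
lane 21→21/4=5, 21 mod 4=1
i=3  r:2·1+1+8→11  c:5
row: 5 vs 11

buggy=5 correct=11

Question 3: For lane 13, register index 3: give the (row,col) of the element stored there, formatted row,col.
13: g=3,t=1
[3] (1*2+1+8,3) = (11,3)

11,3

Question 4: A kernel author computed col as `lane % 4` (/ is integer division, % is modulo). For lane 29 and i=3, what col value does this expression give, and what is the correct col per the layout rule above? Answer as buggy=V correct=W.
buggy=1 correct=7

`lane % 4`[29,3]->1
29: gid=7,tid=1
[3] (1*2+1+8,7) = (11,7)
col: 1 vs 7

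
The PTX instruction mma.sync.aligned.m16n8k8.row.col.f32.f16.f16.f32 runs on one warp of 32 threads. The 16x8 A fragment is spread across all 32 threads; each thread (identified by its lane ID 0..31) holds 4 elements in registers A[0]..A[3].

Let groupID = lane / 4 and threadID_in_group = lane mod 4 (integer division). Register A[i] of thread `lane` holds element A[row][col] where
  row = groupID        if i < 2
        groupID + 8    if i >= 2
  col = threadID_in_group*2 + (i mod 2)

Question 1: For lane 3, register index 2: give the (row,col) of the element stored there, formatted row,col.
lane 3⇒3/4=0, 3 mod 4=3
i=2  r:0+8⇒8  c:2·3+0⇒6

8,6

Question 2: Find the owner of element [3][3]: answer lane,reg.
13,1

r=3⇒gr=3,Rb=0  c=3⇒th=1,odd=1
L=3*4+1=13  i=0*2+1=1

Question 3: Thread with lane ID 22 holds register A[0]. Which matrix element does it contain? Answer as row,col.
5,4

lane 22: gr=5 (22/4), th=2 (22%4)
i=0: r=5+0=5, c=2*2+0=4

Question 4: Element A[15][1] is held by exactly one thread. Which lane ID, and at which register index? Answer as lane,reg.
28,3

r=15→G=7,rhi=1  c=1→T=0,p=1
L=7*4+0=28  i=1*2+1=3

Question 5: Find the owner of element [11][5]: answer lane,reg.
r: 11->gid=3,r8=1  c: 5->tid=2,i&1=1
L=3*4+2=14  i=1*2+1=3

14,3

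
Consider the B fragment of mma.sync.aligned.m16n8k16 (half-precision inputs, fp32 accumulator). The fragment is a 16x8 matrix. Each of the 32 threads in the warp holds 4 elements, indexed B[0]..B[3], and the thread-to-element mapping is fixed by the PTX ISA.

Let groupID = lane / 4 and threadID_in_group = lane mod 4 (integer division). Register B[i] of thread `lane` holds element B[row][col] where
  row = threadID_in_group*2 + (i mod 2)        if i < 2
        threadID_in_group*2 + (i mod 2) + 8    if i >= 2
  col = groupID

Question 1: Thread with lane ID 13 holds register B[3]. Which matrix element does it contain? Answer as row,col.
lane 13: gr=3 (13/4), th=1 (13%4)
i=3: r=1*2+1+8=11, c=gr=3

11,3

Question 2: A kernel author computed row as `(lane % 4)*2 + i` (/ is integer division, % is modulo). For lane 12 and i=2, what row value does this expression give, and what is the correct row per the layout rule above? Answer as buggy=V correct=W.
buggy=2 correct=8

`(lane % 4)*2 + i`[12,2]->2
lane 12: gid=3 (12/4), tid=0 (12%4)
i=2: r=0*2+0+8=8, c=gid=3
row: 2 vs 8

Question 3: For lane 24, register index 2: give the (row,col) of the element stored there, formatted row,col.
lane 24: gid=6 (24/4), tid=0 (24%4)
i=2: r=0*2+0+8=8, c=gid=6

8,6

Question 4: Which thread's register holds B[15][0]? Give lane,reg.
3,3

c=0→G=0  r=15→rhi=1,T=3,p=1
L=0*4+3=3  i=1*2+1=3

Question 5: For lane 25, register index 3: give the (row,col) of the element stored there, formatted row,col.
L=25⇒gr=25>>2=6, th=25&3=1
[3]⇒row 1·2+1+8=11  col gr=6

11,6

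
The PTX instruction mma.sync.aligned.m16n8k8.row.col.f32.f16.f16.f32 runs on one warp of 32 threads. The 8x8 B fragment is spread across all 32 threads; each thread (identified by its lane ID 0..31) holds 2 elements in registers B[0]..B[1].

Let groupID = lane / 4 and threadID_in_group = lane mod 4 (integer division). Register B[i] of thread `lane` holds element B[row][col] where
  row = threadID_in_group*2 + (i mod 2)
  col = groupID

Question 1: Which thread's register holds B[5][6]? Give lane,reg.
26,1

c=6⇒gr=6  r=5⇒th=2,odd=1
L=6*4+2=26  i=1=1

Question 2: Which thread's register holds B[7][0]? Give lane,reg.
3,1

c=0→G=0  r=7→T=3,p=1
L=0*4+3=3  i=1=1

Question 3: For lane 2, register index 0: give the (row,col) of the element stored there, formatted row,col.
4,0

2: g=0,t=2
[0] (2*2+0,0) = (4,0)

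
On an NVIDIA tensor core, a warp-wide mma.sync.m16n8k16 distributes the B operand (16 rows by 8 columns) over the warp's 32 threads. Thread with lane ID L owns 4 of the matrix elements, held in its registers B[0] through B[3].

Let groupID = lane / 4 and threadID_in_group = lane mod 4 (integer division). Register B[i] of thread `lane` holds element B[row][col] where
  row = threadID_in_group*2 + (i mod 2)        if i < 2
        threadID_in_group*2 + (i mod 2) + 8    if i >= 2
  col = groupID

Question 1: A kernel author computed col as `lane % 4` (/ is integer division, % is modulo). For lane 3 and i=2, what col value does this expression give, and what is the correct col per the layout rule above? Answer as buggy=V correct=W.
`lane % 4`[3,2]=>3
3: grp=0,tig=3
[2] (3*2+0+8,0) = (14,0)
col: 3 vs 0

buggy=3 correct=0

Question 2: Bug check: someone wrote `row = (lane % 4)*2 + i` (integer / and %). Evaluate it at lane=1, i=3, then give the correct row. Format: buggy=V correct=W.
buggy=5 correct=11

`(lane % 4)*2 + i`[1,3]->5
1: g=0,t=1
[3] (1*2+1+8,0) = (11,0)
row: 5 vs 11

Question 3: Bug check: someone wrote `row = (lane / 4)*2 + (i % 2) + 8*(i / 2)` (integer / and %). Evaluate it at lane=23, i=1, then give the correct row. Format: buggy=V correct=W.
buggy=11 correct=7

`(lane / 4)*2 + (i % 2) + 8*(i / 2)`[23,1]->11
23: gid=5,tid=3
[1] (3*2+1+0,5) = (7,5)
row: 11 vs 7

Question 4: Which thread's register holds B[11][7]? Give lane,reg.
29,3

c: 7->gid=7  r: 11->r8=1,tid=1,i&1=1
L=7*4+1=29  i=1*2+1=3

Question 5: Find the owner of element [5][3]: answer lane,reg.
c: 3->gid=3  r: 5->r8=0,tid=2,i&1=1
L=3*4+2=14  i=0*2+1=1

14,1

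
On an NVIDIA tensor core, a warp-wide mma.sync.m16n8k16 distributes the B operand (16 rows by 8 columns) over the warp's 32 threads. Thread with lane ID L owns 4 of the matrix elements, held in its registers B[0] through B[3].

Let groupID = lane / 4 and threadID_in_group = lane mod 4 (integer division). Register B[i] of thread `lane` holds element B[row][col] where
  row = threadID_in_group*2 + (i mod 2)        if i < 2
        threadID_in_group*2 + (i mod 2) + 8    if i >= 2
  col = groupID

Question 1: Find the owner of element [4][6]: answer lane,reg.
26,0

c=6→G=6  r=4→rhi=0,T=2,p=0
L=6*4+2=26  i=0*2+0=0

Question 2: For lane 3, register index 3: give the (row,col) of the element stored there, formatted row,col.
lane 3: g=0 (3/4), t=3 (3%4)
i=3: r=3*2+1+8=15, c=g=0

15,0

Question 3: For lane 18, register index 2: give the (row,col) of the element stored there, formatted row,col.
12,4

lane 18: g=4 (18/4), t=2 (18%4)
i=2: r=2*2+0+8=12, c=g=4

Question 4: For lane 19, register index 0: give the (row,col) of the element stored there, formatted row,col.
6,4

19: G=4,T=3
[0] (3*2+0+0,4) = (6,4)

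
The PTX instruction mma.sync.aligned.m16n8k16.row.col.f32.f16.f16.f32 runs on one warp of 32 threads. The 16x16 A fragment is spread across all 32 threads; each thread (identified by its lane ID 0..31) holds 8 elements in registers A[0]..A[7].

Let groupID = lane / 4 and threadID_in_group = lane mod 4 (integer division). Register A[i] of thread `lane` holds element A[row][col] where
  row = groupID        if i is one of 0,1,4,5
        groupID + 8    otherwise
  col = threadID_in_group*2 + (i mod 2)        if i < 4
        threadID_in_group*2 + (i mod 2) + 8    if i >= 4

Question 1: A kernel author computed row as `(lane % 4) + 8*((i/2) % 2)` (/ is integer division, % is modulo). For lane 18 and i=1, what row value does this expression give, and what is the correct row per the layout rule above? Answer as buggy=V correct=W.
buggy=2 correct=4

`(lane % 4) + 8*((i/2) % 2)`[18,1]→2
18: G=4,T=2
[1] (4+0,2*2+1+0) = (4,5)
row: 2 vs 4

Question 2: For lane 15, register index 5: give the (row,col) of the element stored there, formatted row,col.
lane 15=>15/4=3, 15 mod 4=3
i=5  r:3+0=>3  c:2·3+1+8=>15

3,15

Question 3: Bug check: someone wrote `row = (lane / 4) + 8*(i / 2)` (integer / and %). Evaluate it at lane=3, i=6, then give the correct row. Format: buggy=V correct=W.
`(lane / 4) + 8*(i / 2)`[3,6]→24
L=3→G=3>>2=0, T=3&3=3
[6]→row 0+8=8  col 3·2+0+8=14
row: 24 vs 8

buggy=24 correct=8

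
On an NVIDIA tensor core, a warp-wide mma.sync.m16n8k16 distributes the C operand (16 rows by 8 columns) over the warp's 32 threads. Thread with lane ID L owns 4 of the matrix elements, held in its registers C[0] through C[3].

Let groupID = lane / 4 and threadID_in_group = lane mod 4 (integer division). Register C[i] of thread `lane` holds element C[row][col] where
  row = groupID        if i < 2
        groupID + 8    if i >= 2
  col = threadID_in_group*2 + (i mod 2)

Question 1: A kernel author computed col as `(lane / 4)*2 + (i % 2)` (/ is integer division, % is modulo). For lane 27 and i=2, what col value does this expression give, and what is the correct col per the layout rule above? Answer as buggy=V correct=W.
`(lane / 4)*2 + (i % 2)`[27,2]=>12
lane 27: grp=6 (27/4), tig=3 (27%4)
i=2: r=6+8=14, c=3*2+0=6
col: 12 vs 6

buggy=12 correct=6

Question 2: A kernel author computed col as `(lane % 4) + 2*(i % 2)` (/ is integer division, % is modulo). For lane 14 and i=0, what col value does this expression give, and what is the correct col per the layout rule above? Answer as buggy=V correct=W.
`(lane % 4) + 2*(i % 2)`[14,0]=>2
lane 14=>14/4=3, 14 mod 4=2
i=0  r:3+0=>3  c:2·2+0=>4
col: 2 vs 4

buggy=2 correct=4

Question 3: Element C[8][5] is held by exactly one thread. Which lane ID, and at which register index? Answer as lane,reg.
2,3

r:8=>grp=0,rB=1  c:5=>tig=2,lo=1
L=0*4+2=2  i=1*2+1=3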